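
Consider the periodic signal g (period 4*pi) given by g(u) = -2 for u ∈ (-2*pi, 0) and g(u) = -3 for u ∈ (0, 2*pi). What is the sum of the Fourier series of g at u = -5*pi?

u = -5*pi differs from u = -pi by -1 full period(s), and the series is 4*pi-periodic.
g is continuous at u = -pi with value -2, so the series converges to -2 there.

-2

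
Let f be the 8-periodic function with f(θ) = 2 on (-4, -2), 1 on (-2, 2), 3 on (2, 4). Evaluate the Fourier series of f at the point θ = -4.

5/2

At θ = -4 the one-sided limits are f(-4^-) = 3 and f(-4^+) = 2.
By Dirichlet's theorem the series converges to their average, [(3) + (2)]/2 = 5/2.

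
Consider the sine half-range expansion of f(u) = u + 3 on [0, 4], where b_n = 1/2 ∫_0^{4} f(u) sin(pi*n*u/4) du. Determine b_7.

20/(7*pi)

b_7 = 1/2 ∫_0^{4} (u + 3) sin(7*pi*u/4) du.
Integrating by parts (boundary term plus one more integral), an antiderivative of (u + 3) sin(7*pi*u/4) is -4*u*cos(7*pi*u/4)/(7*pi) + 16*sin(7*pi*u/4)/(49*pi**2) - 12*cos(7*pi*u/4)/(7*pi); evaluating from 0 to 4: ∫_{0}^{4} (u + 3) sin(7*pi*u/4) du = (4/pi) - (-12/(7*pi)) = 40/(7*pi).
Hence b_7 = (1/2)·(40/(7*pi)) = 20/(7*pi).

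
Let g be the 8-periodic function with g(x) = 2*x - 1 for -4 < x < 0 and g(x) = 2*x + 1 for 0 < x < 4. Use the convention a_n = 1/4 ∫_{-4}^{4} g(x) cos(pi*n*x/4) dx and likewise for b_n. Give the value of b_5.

4/pi

b_5 = 1/4 ∫_{-4}^{4} g(x) sin(5*pi*x/4) dx.
g is odd and sin(5*pi*x/4) is odd, so the integrand is even and b_5 = 1/2 ∫_0^{4} g(x) sin(5*pi*x/4) dx.
Integrating by parts (boundary term plus one more integral), an antiderivative of (2*x + 1) sin(5*pi*x/4) is -8*x*cos(5*pi*x/4)/(5*pi) + 32*sin(5*pi*x/4)/(25*pi**2) - 4*cos(5*pi*x/4)/(5*pi); evaluating from 0 to 4: ∫_{0}^{4} (2*x + 1) sin(5*pi*x/4) dx = (36/(5*pi)) - (-4/(5*pi)) = 8/pi.
Hence b_5 = (1/2)·(8/pi) = 4/pi.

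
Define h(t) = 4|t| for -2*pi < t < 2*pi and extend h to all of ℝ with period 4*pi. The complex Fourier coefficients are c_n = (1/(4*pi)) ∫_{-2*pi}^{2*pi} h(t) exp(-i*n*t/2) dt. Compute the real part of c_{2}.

0

Since h is real-valued, Re(c_{2}) = (1/(4*pi)) ∫_{-2*pi}^{2*pi} h(t) cos(t) dt = a_{2}/2.
h is even and cos(t) is even, so the integrand is even: ∫_{-2*pi}^{2*pi} h(t) cos(t) dt = 2∫_0^{2*pi} h(t) cos(t) dt.
Integrating by parts (boundary term plus one more integral), an antiderivative of (4*t) cos(t) is 4*t*sin(t) + 4*cos(t); evaluating from 0 to 2*pi: ∫_{0}^{2*pi} (4*t) cos(t) dt = (4) - (4) = 0.
So ∫_{-2*pi}^{2*pi} h(t) cos(t) dt = 0.
Hence Re(c_{2}) = (1/(4*pi))·(0) = 0.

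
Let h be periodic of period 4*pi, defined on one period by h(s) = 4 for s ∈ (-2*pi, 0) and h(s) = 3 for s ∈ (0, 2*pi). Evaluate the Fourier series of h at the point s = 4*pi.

s = 4*pi differs from s = 0 by 1 full period(s), and the series is 4*pi-periodic.
At s = 0 the one-sided limits are h(0^-) = 4 and h(0^+) = 3.
By Dirichlet's theorem the series converges to their average, [(4) + (3)]/2 = 7/2.

7/2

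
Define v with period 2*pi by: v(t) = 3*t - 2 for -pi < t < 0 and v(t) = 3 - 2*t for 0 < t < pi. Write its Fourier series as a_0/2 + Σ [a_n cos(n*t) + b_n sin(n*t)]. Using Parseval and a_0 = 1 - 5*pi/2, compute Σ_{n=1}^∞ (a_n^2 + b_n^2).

Parseval: a_0^2/2 + Σ_{n≥1} (a_n^2+b_n^2) = 1/pi ∫_{-pi}^{pi} v(t)^2 dt = 13 + 13*pi**2/3.
Subtract a_0^2/2 = (2 - 5*pi)**2/8: Σ (a_n^2+b_n^2) = 5*pi/2 + 29*pi**2/24 + 25/2.

5*pi/2 + 29*pi**2/24 + 25/2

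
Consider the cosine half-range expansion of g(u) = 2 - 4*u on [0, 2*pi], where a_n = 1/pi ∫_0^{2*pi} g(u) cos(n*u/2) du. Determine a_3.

32/(9*pi)

a_3 = 1/pi ∫_0^{2*pi} (2 - 4*u) cos(3*u/2) du.
Integrating by parts (boundary term plus one more integral), an antiderivative of (2 - 4*u) cos(3*u/2) is -8*u*sin(3*u/2)/3 + 4*sin(3*u/2)/3 - 16*cos(3*u/2)/9; evaluating from 0 to 2*pi: ∫_{0}^{2*pi} (2 - 4*u) cos(3*u/2) du = (16/9) - (-16/9) = 32/9.
Hence a_3 = (1/pi)·(32/9) = 32/(9*pi).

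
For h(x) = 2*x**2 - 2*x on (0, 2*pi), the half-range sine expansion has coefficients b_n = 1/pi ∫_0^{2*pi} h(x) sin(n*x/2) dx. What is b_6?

b_6 = 1/pi ∫_0^{2*pi} (2*x**2 - 2*x) sin(3*x) dx.
Integrating by parts twice (tabular method), an antiderivative of (2*x**2 - 2*x) sin(3*x) is -2*x**2*cos(3*x)/3 + 4*x*sin(3*x)/9 + 2*x*cos(3*x)/3 - 2*sin(3*x)/9 + 4*cos(3*x)/27; evaluating from 0 to 2*pi: ∫_{0}^{2*pi} (2*x**2 - 2*x) sin(3*x) dx = (-8*pi**2/3 + 4/27 + 4*pi/3) - (4/27) = 4*pi*(1 - 2*pi)/3.
Hence b_6 = (1/pi)·(4*pi*(1 - 2*pi)/3) = 4/3 - 8*pi/3.

4/3 - 8*pi/3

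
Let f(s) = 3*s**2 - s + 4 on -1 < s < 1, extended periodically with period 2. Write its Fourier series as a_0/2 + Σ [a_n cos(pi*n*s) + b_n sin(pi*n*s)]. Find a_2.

3/pi**2

a_2 = ∫_{-1}^{1} f(s) cos(2*pi*s) ds.
Integrating by parts twice (tabular method), an antiderivative of (3*s**2 - s + 4) cos(2*pi*s) is 3*s**2*sin(2*pi*s)/(2*pi) - s*sin(2*pi*s)/(2*pi) + 3*s*cos(2*pi*s)/(2*pi**2) - 3*sin(2*pi*s)/(4*pi**3) + 2*sin(2*pi*s)/pi - cos(2*pi*s)/(4*pi**2); evaluating from -1 to 1: ∫_{-1}^{1} (3*s**2 - s + 4) cos(2*pi*s) ds = (5/(4*pi**2)) - (-7/(4*pi**2)) = 3/pi**2.
Hence a_2 = 3/pi**2.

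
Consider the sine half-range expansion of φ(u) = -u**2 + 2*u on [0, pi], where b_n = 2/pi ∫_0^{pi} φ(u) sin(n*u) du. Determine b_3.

2*(-9*pi**2 + 4 + 18*pi)/(27*pi)

b_3 = 2/pi ∫_0^{pi} (-u**2 + 2*u) sin(3*u) du.
Integrating by parts twice (tabular method), an antiderivative of (-u**2 + 2*u) sin(3*u) is u**2*cos(3*u)/3 - 2*u*sin(3*u)/9 - 2*u*cos(3*u)/3 + 2*sin(3*u)/9 - 2*cos(3*u)/27; evaluating from 0 to pi: ∫_{0}^{pi} (-u**2 + 2*u) sin(3*u) du = (-pi**2/3 + 2/27 + 2*pi/3) - (-2/27) = -pi**2/3 + 4/27 + 2*pi/3.
Hence b_3 = (2/pi)·(-pi**2/3 + 4/27 + 2*pi/3) = 2*(-9*pi**2 + 4 + 18*pi)/(27*pi).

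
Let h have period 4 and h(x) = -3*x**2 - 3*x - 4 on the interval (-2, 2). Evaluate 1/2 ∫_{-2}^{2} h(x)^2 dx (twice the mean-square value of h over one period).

1/2 ∫_{-2}^{2} h(x)^2 dx = 1/2 · (1776/5) = 888/5.

888/5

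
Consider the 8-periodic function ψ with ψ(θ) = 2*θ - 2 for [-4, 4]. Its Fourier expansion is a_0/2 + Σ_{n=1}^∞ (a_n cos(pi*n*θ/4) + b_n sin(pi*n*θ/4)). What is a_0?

-4

a_0 = 1/4 ∫_{-4}^{4} ψ(θ) dθ = 1/4 · (-16) = -4.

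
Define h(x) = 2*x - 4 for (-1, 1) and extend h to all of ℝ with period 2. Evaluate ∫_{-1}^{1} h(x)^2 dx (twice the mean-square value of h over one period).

∫_{-1}^{1} h(x)^2 dx = 104/3.

104/3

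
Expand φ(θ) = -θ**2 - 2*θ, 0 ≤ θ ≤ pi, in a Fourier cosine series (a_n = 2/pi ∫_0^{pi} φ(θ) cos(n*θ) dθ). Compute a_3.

4*(2 + pi)/(9*pi)

a_3 = 2/pi ∫_0^{pi} (-θ**2 - 2*θ) cos(3*θ) dθ.
Integrating by parts twice (tabular method), an antiderivative of (-θ**2 - 2*θ) cos(3*θ) is -θ**2*sin(3*θ)/3 - 2*θ*sin(3*θ)/3 - 2*θ*cos(3*θ)/9 + 2*sin(3*θ)/27 - 2*cos(3*θ)/9; evaluating from 0 to pi: ∫_{0}^{pi} (-θ**2 - 2*θ) cos(3*θ) dθ = (2/9 + 2*pi/9) - (-2/9) = 4/9 + 2*pi/9.
Hence a_3 = (2/pi)·(4/9 + 2*pi/9) = 4*(2 + pi)/(9*pi).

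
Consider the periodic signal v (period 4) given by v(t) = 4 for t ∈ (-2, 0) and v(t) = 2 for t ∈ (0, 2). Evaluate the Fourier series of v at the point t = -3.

2

t = -3 differs from t = 1 by -1 full period(s), and the series is 4-periodic.
v is continuous at t = 1 with value 2, so the series converges to 2 there.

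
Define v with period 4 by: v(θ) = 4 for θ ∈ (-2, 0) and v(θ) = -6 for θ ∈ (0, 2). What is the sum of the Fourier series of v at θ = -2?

-1

θ = -2 differs from θ = 2 by -1 full period(s), and the series is 4-periodic.
At θ = 2 the one-sided limits are v(2^-) = -6 and v(2^+) = 4.
By Dirichlet's theorem the series converges to their average, [(-6) + (4)]/2 = -1.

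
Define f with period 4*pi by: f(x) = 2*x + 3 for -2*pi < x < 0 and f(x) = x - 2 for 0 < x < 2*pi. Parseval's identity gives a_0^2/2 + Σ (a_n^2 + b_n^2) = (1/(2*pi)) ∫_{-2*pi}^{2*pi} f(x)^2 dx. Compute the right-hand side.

(1/(2*pi)) ∫_{-2*pi}^{2*pi} f(x)^2 dx = (1/(2*pi)) · (2*pi*(-48*pi + 39 + 20*pi**2)/3) = -16*pi + 13 + 20*pi**2/3.

-16*pi + 13 + 20*pi**2/3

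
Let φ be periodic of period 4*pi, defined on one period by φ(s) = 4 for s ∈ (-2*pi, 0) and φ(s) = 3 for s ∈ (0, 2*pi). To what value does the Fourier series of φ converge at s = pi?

3

φ is continuous at s = pi with value 3, so the series converges to 3 there.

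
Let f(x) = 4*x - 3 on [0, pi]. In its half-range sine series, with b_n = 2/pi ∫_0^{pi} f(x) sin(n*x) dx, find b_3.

b_3 = 2/pi ∫_0^{pi} (4*x - 3) sin(3*x) dx.
Integrating by parts (boundary term plus one more integral), an antiderivative of (4*x - 3) sin(3*x) is -4*x*cos(3*x)/3 + 4*sin(3*x)/9 + cos(3*x); evaluating from 0 to pi: ∫_{0}^{pi} (4*x - 3) sin(3*x) dx = (-1 + 4*pi/3) - (1) = -2 + 4*pi/3.
Hence b_3 = (2/pi)·(-2 + 4*pi/3) = 8/3 - 4/pi.

8/3 - 4/pi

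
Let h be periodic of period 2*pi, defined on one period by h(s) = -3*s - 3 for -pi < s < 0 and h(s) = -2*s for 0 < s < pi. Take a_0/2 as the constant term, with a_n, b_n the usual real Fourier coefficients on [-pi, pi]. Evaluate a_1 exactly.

-2/pi

a_1 = 1/pi ∫_{-pi}^{pi} h(s) cos(s) ds.
Split the integral at the breakpoints.
Integrating by parts (boundary term plus one more integral), an antiderivative of (-3*s - 3) cos(s) is -3*s*sin(s) - 3*sin(s) - 3*cos(s); evaluating from -pi to 0: ∫_{-pi}^{0} (-3*s - 3) cos(s) ds = (-3) - (3) = -6.
Integrating by parts (boundary term plus one more integral), an antiderivative of (-2*s) cos(s) is -2*s*sin(s) - 2*cos(s); evaluating from 0 to pi: ∫_{0}^{pi} (-2*s) cos(s) ds = (2) - (-2) = 4.
Summing the pieces and multiplying by (1/pi) gives a_1 = -2/pi.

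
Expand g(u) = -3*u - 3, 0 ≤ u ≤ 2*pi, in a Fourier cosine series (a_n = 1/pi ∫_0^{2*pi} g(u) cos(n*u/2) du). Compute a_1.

a_1 = 1/pi ∫_0^{2*pi} (-3*u - 3) cos(u/2) du.
Integrating by parts (boundary term plus one more integral), an antiderivative of (-3*u - 3) cos(u/2) is -6*u*sin(u/2) - 6*sin(u/2) - 12*cos(u/2); evaluating from 0 to 2*pi: ∫_{0}^{2*pi} (-3*u - 3) cos(u/2) du = (12) - (-12) = 24.
Hence a_1 = (1/pi)·(24) = 24/pi.

24/pi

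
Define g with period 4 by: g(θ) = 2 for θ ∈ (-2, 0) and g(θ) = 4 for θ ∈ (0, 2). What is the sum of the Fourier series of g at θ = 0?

At θ = 0 the one-sided limits are g(0^-) = 2 and g(0^+) = 4.
By Dirichlet's theorem the series converges to their average, [(2) + (4)]/2 = 3.

3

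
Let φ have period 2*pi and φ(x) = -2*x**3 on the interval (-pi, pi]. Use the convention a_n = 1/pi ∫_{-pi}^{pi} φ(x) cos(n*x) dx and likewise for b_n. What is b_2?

b_2 = 1/pi ∫_{-pi}^{pi} φ(x) sin(2*x) dx.
φ is odd and sin(2*x) is odd, so the integrand is even and b_2 = 2/pi ∫_0^{pi} φ(x) sin(2*x) dx.
Integrating by parts three times (tabular method), an antiderivative of (-2*x**3) sin(2*x) is x**3*cos(2*x) - 3*x**2*sin(2*x)/2 - 3*x*cos(2*x)/2 + 3*sin(2*x)/4; evaluating from 0 to pi: ∫_{0}^{pi} (-2*x**3) sin(2*x) dx = (pi*(-3/2 + pi**2)) - (0) = pi*(-3/2 + pi**2).
Hence b_2 = (2/pi)·(pi*(-3/2 + pi**2)) = -3 + 2*pi**2.

-3 + 2*pi**2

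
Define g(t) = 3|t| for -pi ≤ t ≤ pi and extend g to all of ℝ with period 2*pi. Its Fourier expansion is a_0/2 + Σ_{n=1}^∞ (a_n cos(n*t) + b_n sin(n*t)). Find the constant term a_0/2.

a_0 = 1/pi ∫_{-pi}^{pi} g(t) dt = 1/pi · (3*pi**2) = 3*pi.
So the constant term a_0/2 = 3*pi/2.

3*pi/2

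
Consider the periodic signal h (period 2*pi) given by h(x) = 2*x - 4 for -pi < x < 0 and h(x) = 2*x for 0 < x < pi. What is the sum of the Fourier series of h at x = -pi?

At x = -pi the one-sided limits are h(-pi^-) = 2*pi and h(-pi^+) = -2*pi - 4.
By Dirichlet's theorem the series converges to their average, [(2*pi) + (-2*pi - 4)]/2 = -2.

-2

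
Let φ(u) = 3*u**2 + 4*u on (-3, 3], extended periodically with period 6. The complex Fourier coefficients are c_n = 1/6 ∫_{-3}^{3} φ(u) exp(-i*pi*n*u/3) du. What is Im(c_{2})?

6/pi

Since φ is real-valued, Im(c_{2}) = -1/6 ∫_{-3}^{3} φ(u) sin(2*pi*u/3) du = -b_{2}/2.
Integrating by parts twice (tabular method), an antiderivative of (3*u**2 + 4*u) sin(2*pi*u/3) is -9*u**2*cos(2*pi*u/3)/(2*pi) + 27*u*sin(2*pi*u/3)/(2*pi**2) - 6*u*cos(2*pi*u/3)/pi + 9*sin(2*pi*u/3)/pi**2 + 81*cos(2*pi*u/3)/(4*pi**3); evaluating from -3 to 3: ∫_{-3}^{3} (3*u**2 + 4*u) sin(2*pi*u/3) du = (9*(9 - 26*pi**2)/(4*pi**3)) - (9*(9 - 10*pi**2)/(4*pi**3)) = -36/pi.
Hence Im(c_{2}) = (-1/6)·(-36/pi) = 6/pi.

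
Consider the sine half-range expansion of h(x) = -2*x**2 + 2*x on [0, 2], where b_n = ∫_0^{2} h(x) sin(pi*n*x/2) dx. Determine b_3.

b_3 = ∫_0^{2} (-2*x**2 + 2*x) sin(3*pi*x/2) dx.
Integrating by parts twice (tabular method), an antiderivative of (-2*x**2 + 2*x) sin(3*pi*x/2) is 4*x**2*cos(3*pi*x/2)/(3*pi) - 16*x*sin(3*pi*x/2)/(9*pi**2) - 4*x*cos(3*pi*x/2)/(3*pi) + 8*sin(3*pi*x/2)/(9*pi**2) - 32*cos(3*pi*x/2)/(27*pi**3); evaluating from 0 to 2: ∫_{0}^{2} (-2*x**2 + 2*x) sin(3*pi*x/2) dx = (8*(4 - 9*pi**2)/(27*pi**3)) - (-32/(27*pi**3)) = 8*(8 - 9*pi**2)/(27*pi**3).
Hence b_3 = 8*(8 - 9*pi**2)/(27*pi**3).

8*(8 - 9*pi**2)/(27*pi**3)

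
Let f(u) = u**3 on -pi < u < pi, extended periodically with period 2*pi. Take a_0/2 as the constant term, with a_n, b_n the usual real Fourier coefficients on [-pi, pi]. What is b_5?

-12/125 + 2*pi**2/5

b_5 = 1/pi ∫_{-pi}^{pi} f(u) sin(5*u) du.
f is odd and sin(5*u) is odd, so the integrand is even and b_5 = 2/pi ∫_0^{pi} f(u) sin(5*u) du.
Integrating by parts three times (tabular method), an antiderivative of (u**3) sin(5*u) is -u**3*cos(5*u)/5 + 3*u**2*sin(5*u)/25 + 6*u*cos(5*u)/125 - 6*sin(5*u)/625; evaluating from 0 to pi: ∫_{0}^{pi} (u**3) sin(5*u) du = (pi*(-6 + 25*pi**2)/125) - (0) = pi*(-6 + 25*pi**2)/125.
Hence b_5 = (2/pi)·(pi*(-6 + 25*pi**2)/125) = -12/125 + 2*pi**2/5.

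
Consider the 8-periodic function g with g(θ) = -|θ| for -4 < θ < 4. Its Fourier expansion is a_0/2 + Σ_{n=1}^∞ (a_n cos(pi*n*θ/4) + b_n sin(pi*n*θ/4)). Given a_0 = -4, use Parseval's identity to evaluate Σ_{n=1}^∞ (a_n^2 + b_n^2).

Parseval: a_0^2/2 + Σ_{n≥1} (a_n^2+b_n^2) = 1/4 ∫_{-4}^{4} g(θ)^2 dθ = 32/3.
Subtract a_0^2/2 = 8: Σ (a_n^2+b_n^2) = 8/3.

8/3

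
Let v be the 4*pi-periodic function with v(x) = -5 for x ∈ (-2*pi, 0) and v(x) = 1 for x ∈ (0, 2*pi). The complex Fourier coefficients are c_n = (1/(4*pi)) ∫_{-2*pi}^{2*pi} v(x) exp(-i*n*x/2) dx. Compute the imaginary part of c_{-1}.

Since v is real-valued, Im(c_{-1}) = -(1/(4*pi)) ∫_{-2*pi}^{2*pi} v(x) sin(-x/2) dx = b_{1}/2.
Split the integral at the breakpoints.
Directly, an antiderivative of (-5) sin(-x/2) is -10*cos(x/2); evaluating from -2*pi to 0: ∫_{-2*pi}^{0} (-5) sin(-x/2) dx = (-10) - (10) = -20.
Directly, an antiderivative of (1) sin(-x/2) is 2*cos(x/2); evaluating from 0 to 2*pi: ∫_{0}^{2*pi} (1) sin(-x/2) dx = (-2) - (2) = -4.
So ∫_{-2*pi}^{2*pi} v(x) sin(-x/2) dx = -24.
Hence Im(c_{-1}) = (-1/(4*pi))·(-24) = 6/pi.

6/pi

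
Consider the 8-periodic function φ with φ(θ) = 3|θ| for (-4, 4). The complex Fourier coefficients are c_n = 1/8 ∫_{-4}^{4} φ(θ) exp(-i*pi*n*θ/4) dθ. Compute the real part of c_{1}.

-24/pi**2

Since φ is real-valued, Re(c_{1}) = 1/8 ∫_{-4}^{4} φ(θ) cos(pi*θ/4) dθ = a_{1}/2.
φ is even and cos(pi*θ/4) is even, so the integrand is even: ∫_{-4}^{4} φ(θ) cos(pi*θ/4) dθ = 2∫_0^{4} φ(θ) cos(pi*θ/4) dθ.
Integrating by parts (boundary term plus one more integral), an antiderivative of (3*θ) cos(pi*θ/4) is 12*θ*sin(pi*θ/4)/pi + 48*cos(pi*θ/4)/pi**2; evaluating from 0 to 4: ∫_{0}^{4} (3*θ) cos(pi*θ/4) dθ = (-48/pi**2) - (48/pi**2) = -96/pi**2.
So ∫_{-4}^{4} φ(θ) cos(pi*θ/4) dθ = -192/pi**2.
Hence Re(c_{1}) = (1/8)·(-192/pi**2) = -24/pi**2.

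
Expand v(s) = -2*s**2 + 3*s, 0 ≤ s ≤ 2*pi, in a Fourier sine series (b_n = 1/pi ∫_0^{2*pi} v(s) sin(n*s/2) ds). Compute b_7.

b_7 = 1/pi ∫_0^{2*pi} (-2*s**2 + 3*s) sin(7*s/2) ds.
Integrating by parts twice (tabular method), an antiderivative of (-2*s**2 + 3*s) sin(7*s/2) is 4*s**2*cos(7*s/2)/7 - 16*s*sin(7*s/2)/49 - 6*s*cos(7*s/2)/7 + 12*sin(7*s/2)/49 - 32*cos(7*s/2)/343; evaluating from 0 to 2*pi: ∫_{0}^{2*pi} (-2*s**2 + 3*s) sin(7*s/2) ds = (-16*pi**2/7 + 32/343 + 12*pi/7) - (-32/343) = -16*pi**2/7 + 64/343 + 12*pi/7.
Hence b_7 = (1/pi)·(-16*pi**2/7 + 64/343 + 12*pi/7) = 4*(-196*pi**2 + 16 + 147*pi)/(343*pi).

4*(-196*pi**2 + 16 + 147*pi)/(343*pi)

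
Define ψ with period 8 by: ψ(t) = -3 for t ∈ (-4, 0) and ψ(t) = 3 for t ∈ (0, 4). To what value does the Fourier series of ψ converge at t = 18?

3

t = 18 differs from t = 2 by 2 full period(s), and the series is 8-periodic.
ψ is continuous at t = 2 with value 3, so the series converges to 3 there.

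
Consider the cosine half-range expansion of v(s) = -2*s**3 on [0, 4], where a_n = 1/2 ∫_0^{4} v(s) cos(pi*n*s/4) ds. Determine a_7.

a_7 = 1/2 ∫_0^{4} (-2*s**3) cos(7*pi*s/4) ds.
Integrating by parts three times (tabular method), an antiderivative of (-2*s**3) cos(7*pi*s/4) is -8*s**3*sin(7*pi*s/4)/(7*pi) - 96*s**2*cos(7*pi*s/4)/(49*pi**2) + 768*s*sin(7*pi*s/4)/(343*pi**3) + 3072*cos(7*pi*s/4)/(2401*pi**4); evaluating from 0 to 4: ∫_{0}^{4} (-2*s**3) cos(7*pi*s/4) ds = (1536*(-2 + 49*pi**2)/(2401*pi**4)) - (3072/(2401*pi**4)) = 1536*(-4 + 49*pi**2)/(2401*pi**4).
Hence a_7 = (1/2)·(1536*(-4 + 49*pi**2)/(2401*pi**4)) = 768*(-4 + 49*pi**2)/(2401*pi**4).

768*(-4 + 49*pi**2)/(2401*pi**4)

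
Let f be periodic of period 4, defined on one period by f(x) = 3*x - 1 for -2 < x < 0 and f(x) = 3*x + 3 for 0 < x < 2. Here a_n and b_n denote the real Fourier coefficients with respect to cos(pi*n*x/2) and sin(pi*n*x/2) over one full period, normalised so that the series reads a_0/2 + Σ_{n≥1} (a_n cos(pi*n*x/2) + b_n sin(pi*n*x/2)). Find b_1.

20/pi

b_1 = 1/2 ∫_{-2}^{2} f(x) sin(pi*x/2) dx.
Split the integral at the breakpoints.
Integrating by parts (boundary term plus one more integral), an antiderivative of (3*x - 1) sin(pi*x/2) is -6*x*cos(pi*x/2)/pi + 12*sin(pi*x/2)/pi**2 + 2*cos(pi*x/2)/pi; evaluating from -2 to 0: ∫_{-2}^{0} (3*x - 1) sin(pi*x/2) dx = (2/pi) - (-14/pi) = 16/pi.
Integrating by parts (boundary term plus one more integral), an antiderivative of (3*x + 3) sin(pi*x/2) is -6*x*cos(pi*x/2)/pi + 12*sin(pi*x/2)/pi**2 - 6*cos(pi*x/2)/pi; evaluating from 0 to 2: ∫_{0}^{2} (3*x + 3) sin(pi*x/2) dx = (18/pi) - (-6/pi) = 24/pi.
Summing the pieces and multiplying by (1/2) gives b_1 = 20/pi.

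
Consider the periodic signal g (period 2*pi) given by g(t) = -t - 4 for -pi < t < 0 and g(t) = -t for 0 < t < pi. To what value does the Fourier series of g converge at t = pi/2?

-pi/2

g is continuous at t = pi/2 with value -pi/2, so the series converges to -pi/2 there.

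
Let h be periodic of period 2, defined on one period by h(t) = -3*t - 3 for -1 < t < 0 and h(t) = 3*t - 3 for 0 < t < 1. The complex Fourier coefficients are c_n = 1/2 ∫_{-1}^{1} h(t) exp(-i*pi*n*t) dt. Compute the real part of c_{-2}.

0

Since h is real-valued, Re(c_{-2}) = 1/2 ∫_{-1}^{1} h(t) cos(-2*pi*t) dt = a_{2}/2.
h is even and cos(-2*pi*t) is even, so the integrand is even: ∫_{-1}^{1} h(t) cos(-2*pi*t) dt = 2∫_0^{1} h(t) cos(-2*pi*t) dt.
Integrating by parts (boundary term plus one more integral), an antiderivative of (3*t - 3) cos(-2*pi*t) is 3*t*sin(2*pi*t)/(2*pi) - 3*sin(2*pi*t)/(2*pi) + 3*cos(2*pi*t)/(4*pi**2); evaluating from 0 to 1: ∫_{0}^{1} (3*t - 3) cos(-2*pi*t) dt = (3/(4*pi**2)) - (3/(4*pi**2)) = 0.
So ∫_{-1}^{1} h(t) cos(-2*pi*t) dt = 0.
Hence Re(c_{-2}) = (1/2)·(0) = 0.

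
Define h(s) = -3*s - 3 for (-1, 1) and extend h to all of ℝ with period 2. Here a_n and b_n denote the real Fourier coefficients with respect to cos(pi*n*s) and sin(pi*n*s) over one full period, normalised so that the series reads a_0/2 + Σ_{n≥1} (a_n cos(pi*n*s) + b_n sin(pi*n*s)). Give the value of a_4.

0

a_4 = ∫_{-1}^{1} h(s) cos(4*pi*s) ds.
Integrating by parts (boundary term plus one more integral), an antiderivative of (-3*s - 3) cos(4*pi*s) is -3*s*sin(4*pi*s)/(4*pi) - 3*sin(4*pi*s)/(4*pi) - 3*cos(4*pi*s)/(16*pi**2); evaluating from -1 to 1: ∫_{-1}^{1} (-3*s - 3) cos(4*pi*s) ds = (-3/(16*pi**2)) - (-3/(16*pi**2)) = 0.
Hence a_4 = 0.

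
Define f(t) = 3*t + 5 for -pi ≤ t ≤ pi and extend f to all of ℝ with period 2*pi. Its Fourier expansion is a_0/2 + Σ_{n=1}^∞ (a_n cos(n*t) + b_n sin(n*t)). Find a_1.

0

a_1 = 1/pi ∫_{-pi}^{pi} f(t) cos(t) dt.
Integrating by parts (boundary term plus one more integral), an antiderivative of (3*t + 5) cos(t) is 3*t*sin(t) + 5*sin(t) + 3*cos(t); evaluating from -pi to pi: ∫_{-pi}^{pi} (3*t + 5) cos(t) dt = (-3) - (-3) = 0.
Hence a_1 = (1/pi)·(0) = 0.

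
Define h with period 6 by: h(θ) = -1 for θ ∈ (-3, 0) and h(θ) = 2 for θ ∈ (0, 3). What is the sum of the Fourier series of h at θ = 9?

1/2

θ = 9 differs from θ = 3 by 1 full period(s), and the series is 6-periodic.
At θ = 3 the one-sided limits are h(3^-) = 2 and h(3^+) = -1.
By Dirichlet's theorem the series converges to their average, [(2) + (-1)]/2 = 1/2.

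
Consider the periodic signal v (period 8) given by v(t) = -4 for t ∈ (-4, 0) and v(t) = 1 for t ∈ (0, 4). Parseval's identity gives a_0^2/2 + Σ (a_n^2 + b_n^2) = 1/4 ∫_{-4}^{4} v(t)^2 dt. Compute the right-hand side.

1/4 ∫_{-4}^{4} v(t)^2 dt = 1/4 · (68) = 17.

17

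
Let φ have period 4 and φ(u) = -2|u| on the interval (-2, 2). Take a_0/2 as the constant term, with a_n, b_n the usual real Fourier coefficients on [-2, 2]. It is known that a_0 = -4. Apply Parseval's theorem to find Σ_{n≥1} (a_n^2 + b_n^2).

Parseval: a_0^2/2 + Σ_{n≥1} (a_n^2+b_n^2) = 1/2 ∫_{-2}^{2} φ(u)^2 du = 32/3.
Subtract a_0^2/2 = 8: Σ (a_n^2+b_n^2) = 8/3.

8/3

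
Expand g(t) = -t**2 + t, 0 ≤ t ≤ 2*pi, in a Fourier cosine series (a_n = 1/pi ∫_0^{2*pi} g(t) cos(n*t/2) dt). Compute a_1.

a_1 = 1/pi ∫_0^{2*pi} (-t**2 + t) cos(t/2) dt.
Integrating by parts twice (tabular method), an antiderivative of (-t**2 + t) cos(t/2) is -2*t**2*sin(t/2) + 2*t*sin(t/2) - 8*t*cos(t/2) + 16*sin(t/2) + 4*cos(t/2); evaluating from 0 to 2*pi: ∫_{0}^{2*pi} (-t**2 + t) cos(t/2) dt = (-4 + 16*pi) - (4) = -8 + 16*pi.
Hence a_1 = (1/pi)·(-8 + 16*pi) = 16 - 8/pi.

16 - 8/pi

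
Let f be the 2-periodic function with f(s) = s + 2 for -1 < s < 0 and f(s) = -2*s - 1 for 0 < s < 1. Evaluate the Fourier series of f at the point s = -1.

-1

s = -1 differs from s = 1 by -1 full period(s), and the series is 2-periodic.
At s = 1 the one-sided limits are f(1^-) = -3 and f(1^+) = 1.
By Dirichlet's theorem the series converges to their average, [(-3) + (1)]/2 = -1.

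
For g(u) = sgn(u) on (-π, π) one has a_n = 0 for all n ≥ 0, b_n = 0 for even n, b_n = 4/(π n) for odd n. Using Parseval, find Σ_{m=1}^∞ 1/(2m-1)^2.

pi**2/8

Parseval: Σ b_n^2 = (1/π) ∫_{-π}^{π} g(u)^2 du = 2.
Only odd n contribute, with b_n^2 = 16/(π^2 n^2), so Σ_{m≥1} 1/(2m-1)^2 = π^2·(2)/16 = pi**2/8.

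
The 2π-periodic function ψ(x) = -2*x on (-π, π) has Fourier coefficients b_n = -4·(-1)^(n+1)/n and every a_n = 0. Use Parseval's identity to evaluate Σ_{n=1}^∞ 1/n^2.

Parseval: Σ b_n^2 = (1/π) ∫_{-π}^{π} ψ(x)^2 dx = 8*pi**2/3.
Σ b_n^2 = Σ 16/n^2, so Σ 1/n^2 = (8*pi**2/3)/16 = pi**2/6.

pi**2/6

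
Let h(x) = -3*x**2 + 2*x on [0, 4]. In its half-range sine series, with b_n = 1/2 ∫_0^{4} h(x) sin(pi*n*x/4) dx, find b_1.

b_1 = 1/2 ∫_0^{4} (-3*x**2 + 2*x) sin(pi*x/4) dx.
Integrating by parts twice (tabular method), an antiderivative of (-3*x**2 + 2*x) sin(pi*x/4) is 12*x**2*cos(pi*x/4)/pi - 96*x*sin(pi*x/4)/pi**2 - 8*x*cos(pi*x/4)/pi + 32*sin(pi*x/4)/pi**2 - 384*cos(pi*x/4)/pi**3; evaluating from 0 to 4: ∫_{0}^{4} (-3*x**2 + 2*x) sin(pi*x/4) dx = (-160/pi + 384/pi**3) - (-384/pi**3) = -160/pi + 768/pi**3.
Hence b_1 = (1/2)·(-160/pi + 768/pi**3) = -80/pi + 384/pi**3.

-80/pi + 384/pi**3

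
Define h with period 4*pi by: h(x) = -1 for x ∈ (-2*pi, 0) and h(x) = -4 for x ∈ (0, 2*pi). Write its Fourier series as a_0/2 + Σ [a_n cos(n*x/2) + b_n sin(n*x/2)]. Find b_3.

b_3 = (1/(2*pi)) ∫_{-2*pi}^{2*pi} h(x) sin(3*x/2) dx.
Split the integral at the breakpoints.
Directly, an antiderivative of (-1) sin(3*x/2) is 2*cos(3*x/2)/3; evaluating from -2*pi to 0: ∫_{-2*pi}^{0} (-1) sin(3*x/2) dx = (2/3) - (-2/3) = 4/3.
Directly, an antiderivative of (-4) sin(3*x/2) is 8*cos(3*x/2)/3; evaluating from 0 to 2*pi: ∫_{0}^{2*pi} (-4) sin(3*x/2) dx = (-8/3) - (8/3) = -16/3.
Summing the pieces and multiplying by (1/(2*pi)) gives b_3 = -2/pi.

-2/pi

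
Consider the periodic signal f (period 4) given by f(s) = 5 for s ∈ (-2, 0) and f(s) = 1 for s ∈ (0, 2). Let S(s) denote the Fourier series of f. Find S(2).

3

At s = 2 the one-sided limits are f(2^-) = 1 and f(2^+) = 5.
By Dirichlet's theorem the series converges to their average, [(1) + (5)]/2 = 3.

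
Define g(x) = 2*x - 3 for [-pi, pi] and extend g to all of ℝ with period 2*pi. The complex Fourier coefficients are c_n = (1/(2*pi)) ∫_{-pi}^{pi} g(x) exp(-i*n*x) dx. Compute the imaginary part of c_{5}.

-2/5

Since g is real-valued, Im(c_{5}) = -(1/(2*pi)) ∫_{-pi}^{pi} g(x) sin(5*x) dx = -b_{5}/2.
Integrating by parts (boundary term plus one more integral), an antiderivative of (2*x - 3) sin(5*x) is -2*x*cos(5*x)/5 + 2*sin(5*x)/25 + 3*cos(5*x)/5; evaluating from -pi to pi: ∫_{-pi}^{pi} (2*x - 3) sin(5*x) dx = (-3/5 + 2*pi/5) - (-2*pi/5 - 3/5) = 4*pi/5.
Hence Im(c_{5}) = (-1/(2*pi))·(4*pi/5) = -2/5.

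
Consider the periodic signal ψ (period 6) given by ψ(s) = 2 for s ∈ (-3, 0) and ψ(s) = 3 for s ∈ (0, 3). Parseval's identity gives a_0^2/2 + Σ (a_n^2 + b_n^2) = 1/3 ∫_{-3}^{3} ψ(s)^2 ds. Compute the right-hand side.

1/3 ∫_{-3}^{3} ψ(s)^2 ds = 1/3 · (39) = 13.

13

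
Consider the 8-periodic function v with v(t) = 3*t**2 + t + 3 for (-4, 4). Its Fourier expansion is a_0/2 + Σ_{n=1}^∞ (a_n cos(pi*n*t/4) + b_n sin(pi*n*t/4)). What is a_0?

38

a_0 = 1/4 ∫_{-4}^{4} v(t) dt = 1/4 · (152) = 38.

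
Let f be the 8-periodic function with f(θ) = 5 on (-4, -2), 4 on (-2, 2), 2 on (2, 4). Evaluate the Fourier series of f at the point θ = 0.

4

f is continuous at θ = 0 with value 4, so the series converges to 4 there.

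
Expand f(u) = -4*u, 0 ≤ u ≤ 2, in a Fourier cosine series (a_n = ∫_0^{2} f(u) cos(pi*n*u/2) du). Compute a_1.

a_1 = ∫_0^{2} (-4*u) cos(pi*u/2) du.
Integrating by parts (boundary term plus one more integral), an antiderivative of (-4*u) cos(pi*u/2) is -8*u*sin(pi*u/2)/pi - 16*cos(pi*u/2)/pi**2; evaluating from 0 to 2: ∫_{0}^{2} (-4*u) cos(pi*u/2) du = (16/pi**2) - (-16/pi**2) = 32/pi**2.
Hence a_1 = 32/pi**2.

32/pi**2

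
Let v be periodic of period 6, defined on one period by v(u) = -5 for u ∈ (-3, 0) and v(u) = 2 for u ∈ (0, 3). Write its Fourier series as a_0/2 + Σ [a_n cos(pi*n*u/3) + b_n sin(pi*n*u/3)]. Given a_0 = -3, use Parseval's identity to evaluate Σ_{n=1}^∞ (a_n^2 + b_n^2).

49/2

Parseval: a_0^2/2 + Σ_{n≥1} (a_n^2+b_n^2) = 1/3 ∫_{-3}^{3} v(u)^2 du = 29.
Subtract a_0^2/2 = 9/2: Σ (a_n^2+b_n^2) = 49/2.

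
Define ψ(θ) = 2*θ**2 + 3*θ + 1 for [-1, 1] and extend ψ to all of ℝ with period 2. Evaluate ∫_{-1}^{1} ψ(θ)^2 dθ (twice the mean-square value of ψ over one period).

184/15

∫_{-1}^{1} ψ(θ)^2 dθ = 184/15.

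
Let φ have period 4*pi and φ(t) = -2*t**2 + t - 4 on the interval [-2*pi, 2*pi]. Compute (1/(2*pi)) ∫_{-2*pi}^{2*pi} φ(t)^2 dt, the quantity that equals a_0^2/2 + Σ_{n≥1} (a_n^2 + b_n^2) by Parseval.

(1/(2*pi)) ∫_{-2*pi}^{2*pi} φ(t)^2 dt = (1/(2*pi)) · (16*pi*(60 + 85*pi**2 + 48*pi**4)/15) = 32 + 136*pi**2/3 + 128*pi**4/5.

32 + 136*pi**2/3 + 128*pi**4/5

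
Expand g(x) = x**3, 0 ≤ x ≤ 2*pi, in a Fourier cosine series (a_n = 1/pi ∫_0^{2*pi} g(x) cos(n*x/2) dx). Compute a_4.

a_4 = 1/pi ∫_0^{2*pi} (x**3) cos(2*x) dx.
Integrating by parts three times (tabular method), an antiderivative of (x**3) cos(2*x) is x**3*sin(2*x)/2 + 3*x**2*cos(2*x)/4 - 3*x*sin(2*x)/4 - 3*cos(2*x)/8; evaluating from 0 to 2*pi: ∫_{0}^{2*pi} (x**3) cos(2*x) dx = (-3/8 + 3*pi**2) - (-3/8) = 3*pi**2.
Hence a_4 = (1/pi)·(3*pi**2) = 3*pi.

3*pi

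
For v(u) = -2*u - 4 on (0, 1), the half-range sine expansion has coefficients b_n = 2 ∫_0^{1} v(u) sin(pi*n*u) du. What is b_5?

-4/pi

b_5 = 2 ∫_0^{1} (-2*u - 4) sin(5*pi*u) du.
Integrating by parts (boundary term plus one more integral), an antiderivative of (-2*u - 4) sin(5*pi*u) is 2*u*cos(5*pi*u)/(5*pi) - 2*sin(5*pi*u)/(25*pi**2) + 4*cos(5*pi*u)/(5*pi); evaluating from 0 to 1: ∫_{0}^{1} (-2*u - 4) sin(5*pi*u) du = (-6/(5*pi)) - (4/(5*pi)) = -2/pi.
Hence b_5 = 2·(-2/pi) = -4/pi.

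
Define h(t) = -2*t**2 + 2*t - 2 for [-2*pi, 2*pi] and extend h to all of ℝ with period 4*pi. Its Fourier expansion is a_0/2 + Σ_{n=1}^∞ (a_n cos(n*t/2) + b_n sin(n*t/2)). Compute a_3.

a_3 = (1/(2*pi)) ∫_{-2*pi}^{2*pi} h(t) cos(3*t/2) dt.
Integrating by parts twice (tabular method), an antiderivative of (-2*t**2 + 2*t - 2) cos(3*t/2) is -4*t**2*sin(3*t/2)/3 + 4*t*sin(3*t/2)/3 - 16*t*cos(3*t/2)/9 - 4*sin(3*t/2)/27 + 8*cos(3*t/2)/9; evaluating from -2*pi to 2*pi: ∫_{-2*pi}^{2*pi} (-2*t**2 + 2*t - 2) cos(3*t/2) dt = (-8/9 + 32*pi/9) - (-32*pi/9 - 8/9) = 64*pi/9.
Hence a_3 = (1/(2*pi))·(64*pi/9) = 32/9.

32/9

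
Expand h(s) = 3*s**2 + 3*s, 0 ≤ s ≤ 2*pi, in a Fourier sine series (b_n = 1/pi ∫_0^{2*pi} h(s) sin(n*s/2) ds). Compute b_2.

b_2 = 1/pi ∫_0^{2*pi} (3*s**2 + 3*s) sin(s) ds.
Integrating by parts twice (tabular method), an antiderivative of (3*s**2 + 3*s) sin(s) is -3*s**2*cos(s) + 6*s*sin(s) - 3*s*cos(s) + 3*sin(s) + 6*cos(s); evaluating from 0 to 2*pi: ∫_{0}^{2*pi} (3*s**2 + 3*s) sin(s) ds = (-12*pi**2 - 6*pi + 6) - (6) = -6*pi*(1 + 2*pi).
Hence b_2 = (1/pi)·(-6*pi*(1 + 2*pi)) = -12*pi - 6.

-12*pi - 6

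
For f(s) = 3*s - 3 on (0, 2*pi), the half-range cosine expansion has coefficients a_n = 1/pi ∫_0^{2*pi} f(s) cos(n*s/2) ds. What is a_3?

a_3 = 1/pi ∫_0^{2*pi} (3*s - 3) cos(3*s/2) ds.
Integrating by parts (boundary term plus one more integral), an antiderivative of (3*s - 3) cos(3*s/2) is 2*s*sin(3*s/2) - 2*sin(3*s/2) + 4*cos(3*s/2)/3; evaluating from 0 to 2*pi: ∫_{0}^{2*pi} (3*s - 3) cos(3*s/2) ds = (-4/3) - (4/3) = -8/3.
Hence a_3 = (1/pi)·(-8/3) = -8/(3*pi).

-8/(3*pi)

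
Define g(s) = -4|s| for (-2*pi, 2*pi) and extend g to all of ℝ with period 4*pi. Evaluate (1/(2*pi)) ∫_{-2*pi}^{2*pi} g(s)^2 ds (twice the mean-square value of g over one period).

(1/(2*pi)) ∫_{-2*pi}^{2*pi} g(s)^2 ds = (1/(2*pi)) · (256*pi**3/3) = 128*pi**2/3.

128*pi**2/3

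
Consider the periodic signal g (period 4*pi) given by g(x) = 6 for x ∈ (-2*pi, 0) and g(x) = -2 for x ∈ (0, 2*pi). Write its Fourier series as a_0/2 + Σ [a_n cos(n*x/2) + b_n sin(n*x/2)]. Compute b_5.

b_5 = (1/(2*pi)) ∫_{-2*pi}^{2*pi} g(x) sin(5*x/2) dx.
Split the integral at the breakpoints.
Directly, an antiderivative of (6) sin(5*x/2) is -12*cos(5*x/2)/5; evaluating from -2*pi to 0: ∫_{-2*pi}^{0} (6) sin(5*x/2) dx = (-12/5) - (12/5) = -24/5.
Directly, an antiderivative of (-2) sin(5*x/2) is 4*cos(5*x/2)/5; evaluating from 0 to 2*pi: ∫_{0}^{2*pi} (-2) sin(5*x/2) dx = (-4/5) - (4/5) = -8/5.
Summing the pieces and multiplying by (1/(2*pi)) gives b_5 = -16/(5*pi).

-16/(5*pi)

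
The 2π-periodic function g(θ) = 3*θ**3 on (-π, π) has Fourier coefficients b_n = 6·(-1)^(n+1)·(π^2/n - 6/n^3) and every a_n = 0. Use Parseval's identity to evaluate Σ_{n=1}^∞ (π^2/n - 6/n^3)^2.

Parseval: Σ b_n^2 = (1/π) ∫_{-π}^{π} g(θ)^2 dθ = 18*pi**6/7.
b_n^2 = 36·(π^2/n - 6/n^3)^2, so the sum equals (18*pi**6/7)/36 = pi**6/14.

pi**6/14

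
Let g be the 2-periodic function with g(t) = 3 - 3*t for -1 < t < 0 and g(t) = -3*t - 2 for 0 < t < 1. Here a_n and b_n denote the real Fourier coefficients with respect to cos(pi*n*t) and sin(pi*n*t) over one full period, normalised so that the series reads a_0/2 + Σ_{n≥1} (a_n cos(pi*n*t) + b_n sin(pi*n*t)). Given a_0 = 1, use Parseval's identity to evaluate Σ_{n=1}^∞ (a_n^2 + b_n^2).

Parseval: a_0^2/2 + Σ_{n≥1} (a_n^2+b_n^2) = ∫_{-1}^{1} g(t)^2 dt = 34.
Subtract a_0^2/2 = 1/2: Σ (a_n^2+b_n^2) = 67/2.

67/2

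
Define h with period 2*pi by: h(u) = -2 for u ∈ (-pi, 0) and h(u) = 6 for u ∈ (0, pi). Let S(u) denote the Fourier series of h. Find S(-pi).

2

u = -pi differs from u = pi by -1 full period(s), and the series is 2*pi-periodic.
At u = pi the one-sided limits are h(pi^-) = 6 and h(pi^+) = -2.
By Dirichlet's theorem the series converges to their average, [(6) + (-2)]/2 = 2.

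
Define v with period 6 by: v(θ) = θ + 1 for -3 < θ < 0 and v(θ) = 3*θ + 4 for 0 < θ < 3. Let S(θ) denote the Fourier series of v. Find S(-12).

θ = -12 differs from θ = 0 by -2 full period(s), and the series is 6-periodic.
At θ = 0 the one-sided limits are v(0^-) = 1 and v(0^+) = 4.
By Dirichlet's theorem the series converges to their average, [(1) + (4)]/2 = 5/2.

5/2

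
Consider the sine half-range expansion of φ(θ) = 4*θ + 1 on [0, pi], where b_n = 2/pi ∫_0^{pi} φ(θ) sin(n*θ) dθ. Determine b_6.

b_6 = 2/pi ∫_0^{pi} (4*θ + 1) sin(6*θ) dθ.
Integrating by parts (boundary term plus one more integral), an antiderivative of (4*θ + 1) sin(6*θ) is -2*θ*cos(6*θ)/3 + sin(6*θ)/9 - cos(6*θ)/6; evaluating from 0 to pi: ∫_{0}^{pi} (4*θ + 1) sin(6*θ) dθ = (-2*pi/3 - 1/6) - (-1/6) = -2*pi/3.
Hence b_6 = (2/pi)·(-2*pi/3) = -4/3.

-4/3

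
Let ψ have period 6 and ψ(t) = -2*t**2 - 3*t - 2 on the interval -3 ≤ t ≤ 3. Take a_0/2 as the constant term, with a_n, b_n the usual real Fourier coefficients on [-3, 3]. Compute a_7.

a_7 = 1/3 ∫_{-3}^{3} ψ(t) cos(7*pi*t/3) dt.
Integrating by parts twice (tabular method), an antiderivative of (-2*t**2 - 3*t - 2) cos(7*pi*t/3) is -6*t**2*sin(7*pi*t/3)/(7*pi) - 9*t*sin(7*pi*t/3)/(7*pi) - 36*t*cos(7*pi*t/3)/(49*pi**2) - 6*sin(7*pi*t/3)/(7*pi) + 108*sin(7*pi*t/3)/(343*pi**3) - 27*cos(7*pi*t/3)/(49*pi**2); evaluating from -3 to 3: ∫_{-3}^{3} (-2*t**2 - 3*t - 2) cos(7*pi*t/3) dt = (135/(49*pi**2)) - (-81/(49*pi**2)) = 216/(49*pi**2).
Hence a_7 = (1/3)·(216/(49*pi**2)) = 72/(49*pi**2).

72/(49*pi**2)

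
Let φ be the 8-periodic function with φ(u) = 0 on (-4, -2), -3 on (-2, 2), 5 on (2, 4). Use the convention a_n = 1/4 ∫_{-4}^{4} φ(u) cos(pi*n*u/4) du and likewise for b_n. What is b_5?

1/pi

b_5 = 1/4 ∫_{-4}^{4} φ(u) sin(5*pi*u/4) du.
Split the integral at the breakpoints.
∫_{-4}^{-2} (0) sin(5*pi*u/4) du = 0.
Directly, an antiderivative of (-3) sin(5*pi*u/4) is 12*cos(5*pi*u/4)/(5*pi); evaluating from -2 to 2: ∫_{-2}^{2} (-3) sin(5*pi*u/4) du = (0) - (0) = 0.
Directly, an antiderivative of (5) sin(5*pi*u/4) is -4*cos(5*pi*u/4)/pi; evaluating from 2 to 4: ∫_{2}^{4} (5) sin(5*pi*u/4) du = (4/pi) - (0) = 4/pi.
Summing the pieces and multiplying by (1/4) gives b_5 = 1/pi.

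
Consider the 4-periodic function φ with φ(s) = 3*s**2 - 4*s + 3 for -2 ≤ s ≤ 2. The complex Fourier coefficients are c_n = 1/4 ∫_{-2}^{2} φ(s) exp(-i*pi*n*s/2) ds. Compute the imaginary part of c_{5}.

8/(5*pi)

Since φ is real-valued, Im(c_{5}) = -1/4 ∫_{-2}^{2} φ(s) sin(5*pi*s/2) ds = -b_{5}/2.
Integrating by parts twice (tabular method), an antiderivative of (3*s**2 - 4*s + 3) sin(5*pi*s/2) is -6*s**2*cos(5*pi*s/2)/(5*pi) + 24*s*sin(5*pi*s/2)/(25*pi**2) + 8*s*cos(5*pi*s/2)/(5*pi) - 16*sin(5*pi*s/2)/(25*pi**2) - 6*cos(5*pi*s/2)/(5*pi) + 48*cos(5*pi*s/2)/(125*pi**3); evaluating from -2 to 2: ∫_{-2}^{2} (3*s**2 - 4*s + 3) sin(5*pi*s/2) ds = (2*(-24 + 175*pi**2)/(125*pi**3)) - (2*(-24 + 575*pi**2)/(125*pi**3)) = -32/(5*pi).
Hence Im(c_{5}) = (-1/4)·(-32/(5*pi)) = 8/(5*pi).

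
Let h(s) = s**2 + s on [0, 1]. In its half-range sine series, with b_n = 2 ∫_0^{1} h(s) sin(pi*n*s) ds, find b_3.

4*(-2 + 9*pi**2)/(27*pi**3)

b_3 = 2 ∫_0^{1} (s**2 + s) sin(3*pi*s) ds.
Integrating by parts twice (tabular method), an antiderivative of (s**2 + s) sin(3*pi*s) is -s**2*cos(3*pi*s)/(3*pi) + 2*s*sin(3*pi*s)/(9*pi**2) - s*cos(3*pi*s)/(3*pi) + sin(3*pi*s)/(9*pi**2) + 2*cos(3*pi*s)/(27*pi**3); evaluating from 0 to 1: ∫_{0}^{1} (s**2 + s) sin(3*pi*s) ds = (2*(-1 + 9*pi**2)/(27*pi**3)) - (2/(27*pi**3)) = 2*(-2 + 9*pi**2)/(27*pi**3).
Hence b_3 = 2·(2*(-2 + 9*pi**2)/(27*pi**3)) = 4*(-2 + 9*pi**2)/(27*pi**3).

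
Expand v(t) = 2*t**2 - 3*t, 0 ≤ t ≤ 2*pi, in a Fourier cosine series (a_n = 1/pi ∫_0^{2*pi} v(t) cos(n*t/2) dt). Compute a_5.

8*(3 - 4*pi)/(25*pi)

a_5 = 1/pi ∫_0^{2*pi} (2*t**2 - 3*t) cos(5*t/2) dt.
Integrating by parts twice (tabular method), an antiderivative of (2*t**2 - 3*t) cos(5*t/2) is 4*t**2*sin(5*t/2)/5 - 6*t*sin(5*t/2)/5 + 16*t*cos(5*t/2)/25 - 32*sin(5*t/2)/125 - 12*cos(5*t/2)/25; evaluating from 0 to 2*pi: ∫_{0}^{2*pi} (2*t**2 - 3*t) cos(5*t/2) dt = (12/25 - 32*pi/25) - (-12/25) = 24/25 - 32*pi/25.
Hence a_5 = (1/pi)·(24/25 - 32*pi/25) = 8*(3 - 4*pi)/(25*pi).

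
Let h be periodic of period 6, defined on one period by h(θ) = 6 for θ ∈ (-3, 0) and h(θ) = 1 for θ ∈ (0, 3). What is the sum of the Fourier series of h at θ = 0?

7/2

At θ = 0 the one-sided limits are h(0^-) = 6 and h(0^+) = 1.
By Dirichlet's theorem the series converges to their average, [(6) + (1)]/2 = 7/2.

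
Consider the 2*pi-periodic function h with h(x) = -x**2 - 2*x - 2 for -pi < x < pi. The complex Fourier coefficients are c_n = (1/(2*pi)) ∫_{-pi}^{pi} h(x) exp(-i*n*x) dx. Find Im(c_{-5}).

Since h is real-valued, Im(c_{-5}) = -(1/(2*pi)) ∫_{-pi}^{pi} h(x) sin(-5*x) dx = b_{5}/2.
Integrating by parts twice (tabular method), an antiderivative of (-x**2 - 2*x - 2) sin(-5*x) is -x**2*cos(5*x)/5 + 2*x*sin(5*x)/25 - 2*x*cos(5*x)/5 + 2*sin(5*x)/25 - 48*cos(5*x)/125; evaluating from -pi to pi: ∫_{-pi}^{pi} (-x**2 - 2*x - 2) sin(-5*x) dx = (48/125 + 2*pi/5 + pi**2/5) - (-2*pi/5 + 48/125 + pi**2/5) = 4*pi/5.
Hence Im(c_{-5}) = (-1/(2*pi))·(4*pi/5) = -2/5.

-2/5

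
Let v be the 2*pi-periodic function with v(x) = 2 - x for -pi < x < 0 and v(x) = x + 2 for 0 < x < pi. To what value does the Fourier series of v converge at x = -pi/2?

pi/2 + 2

v is continuous at x = -pi/2 with value pi/2 + 2, so the series converges to pi/2 + 2 there.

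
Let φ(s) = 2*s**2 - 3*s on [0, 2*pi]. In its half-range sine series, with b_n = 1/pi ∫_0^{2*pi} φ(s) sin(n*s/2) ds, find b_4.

b_4 = 1/pi ∫_0^{2*pi} (2*s**2 - 3*s) sin(2*s) ds.
Integrating by parts twice (tabular method), an antiderivative of (2*s**2 - 3*s) sin(2*s) is -s**2*cos(2*s) + s*sin(2*s) + 3*s*cos(2*s)/2 - 3*sin(2*s)/4 + cos(2*s)/2; evaluating from 0 to 2*pi: ∫_{0}^{2*pi} (2*s**2 - 3*s) sin(2*s) ds = (-4*pi**2 + 1/2 + 3*pi) - (1/2) = pi*(3 - 4*pi).
Hence b_4 = (1/pi)·(pi*(3 - 4*pi)) = 3 - 4*pi.

3 - 4*pi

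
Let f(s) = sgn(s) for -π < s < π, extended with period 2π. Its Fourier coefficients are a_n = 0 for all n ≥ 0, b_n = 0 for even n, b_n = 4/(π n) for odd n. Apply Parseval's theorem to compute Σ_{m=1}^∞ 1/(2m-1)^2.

pi**2/8

Parseval: Σ b_n^2 = (1/π) ∫_{-π}^{π} f(s)^2 ds = 2.
Only odd n contribute, with b_n^2 = 16/(π^2 n^2), so Σ_{m≥1} 1/(2m-1)^2 = π^2·(2)/16 = pi**2/8.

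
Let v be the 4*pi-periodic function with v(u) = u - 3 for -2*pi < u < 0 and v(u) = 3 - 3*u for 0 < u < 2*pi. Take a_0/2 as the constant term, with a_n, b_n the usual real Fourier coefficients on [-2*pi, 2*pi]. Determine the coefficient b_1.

b_1 = (1/(2*pi)) ∫_{-2*pi}^{2*pi} v(u) sin(u/2) du.
Split the integral at the breakpoints.
Integrating by parts (boundary term plus one more integral), an antiderivative of (u - 3) sin(u/2) is -2*u*cos(u/2) + 4*sin(u/2) + 6*cos(u/2); evaluating from -2*pi to 0: ∫_{-2*pi}^{0} (u - 3) sin(u/2) du = (6) - (-4*pi - 6) = 12 + 4*pi.
Integrating by parts (boundary term plus one more integral), an antiderivative of (3 - 3*u) sin(u/2) is 6*u*cos(u/2) - 12*sin(u/2) - 6*cos(u/2); evaluating from 0 to 2*pi: ∫_{0}^{2*pi} (3 - 3*u) sin(u/2) du = (6 - 12*pi) - (-6) = 12 - 12*pi.
Summing the pieces and multiplying by (1/(2*pi)) gives b_1 = -4 + 12/pi.

-4 + 12/pi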